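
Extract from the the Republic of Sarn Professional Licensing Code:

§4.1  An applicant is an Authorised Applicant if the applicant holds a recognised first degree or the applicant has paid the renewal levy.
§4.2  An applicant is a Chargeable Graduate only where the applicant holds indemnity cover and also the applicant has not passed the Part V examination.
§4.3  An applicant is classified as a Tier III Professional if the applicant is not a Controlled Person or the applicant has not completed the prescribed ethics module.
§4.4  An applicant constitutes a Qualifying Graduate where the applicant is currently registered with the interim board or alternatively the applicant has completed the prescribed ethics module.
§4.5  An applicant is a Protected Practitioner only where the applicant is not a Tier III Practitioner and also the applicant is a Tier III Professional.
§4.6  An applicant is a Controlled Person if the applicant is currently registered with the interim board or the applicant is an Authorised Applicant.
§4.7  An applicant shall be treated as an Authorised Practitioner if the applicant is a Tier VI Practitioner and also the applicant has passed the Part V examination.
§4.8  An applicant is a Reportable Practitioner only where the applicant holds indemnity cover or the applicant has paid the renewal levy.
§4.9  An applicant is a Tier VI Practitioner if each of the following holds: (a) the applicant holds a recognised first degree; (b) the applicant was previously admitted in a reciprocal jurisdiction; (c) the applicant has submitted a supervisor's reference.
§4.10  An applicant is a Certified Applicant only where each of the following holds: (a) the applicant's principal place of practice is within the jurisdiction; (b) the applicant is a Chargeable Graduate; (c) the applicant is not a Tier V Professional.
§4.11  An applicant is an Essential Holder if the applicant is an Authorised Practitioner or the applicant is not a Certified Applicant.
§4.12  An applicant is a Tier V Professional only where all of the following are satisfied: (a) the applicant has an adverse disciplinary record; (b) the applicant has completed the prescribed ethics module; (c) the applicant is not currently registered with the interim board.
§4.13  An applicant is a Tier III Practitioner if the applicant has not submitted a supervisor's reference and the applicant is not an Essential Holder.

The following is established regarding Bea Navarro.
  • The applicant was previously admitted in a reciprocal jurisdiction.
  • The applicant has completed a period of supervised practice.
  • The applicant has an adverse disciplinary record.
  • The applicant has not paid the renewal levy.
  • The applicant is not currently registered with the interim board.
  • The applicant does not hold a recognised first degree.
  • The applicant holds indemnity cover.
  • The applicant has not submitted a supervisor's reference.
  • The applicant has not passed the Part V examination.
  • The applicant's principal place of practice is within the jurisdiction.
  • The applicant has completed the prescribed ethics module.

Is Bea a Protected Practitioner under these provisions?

§4.9 — Tier VI Practitioner: [the applicant holds a recognised first degree? no] AND [the applicant was previously admitted in a reciprocal jurisdiction? yes] AND [the applicant has submitted a supervisor's reference? no] → not satisfied.
§4.7 — Authorised Practitioner: [Tier VI Practitioner (§4.9)? no] AND [the applicant has passed the Part V examination? no] → not satisfied.
§4.2 — Chargeable Graduate: [the applicant holds indemnity cover? yes] AND [the applicant has not passed the Part V examination? yes] → satisfied.
§4.12 — Tier V Professional: [the applicant has an adverse disciplinary record? yes] AND [the applicant has completed the prescribed ethics module? yes] AND [the applicant is not currently registered with the interim board? yes] → satisfied.
§4.10 — Certified Applicant: [the applicant's principal place of practice is within the jurisdiction? yes] AND [Chargeable Graduate (§4.2)? yes] AND [not a Tier V Professional (§4.12)? no] → not satisfied.
§4.11 — Essential Holder: [Authorised Practitioner (§4.7)? no] OR [not a Certified Applicant (§4.10)? yes] → satisfied.
§4.13 — Tier III Practitioner: [the applicant has not submitted a supervisor's reference? yes] AND [not an Essential Holder (§4.11)? no] → not satisfied.
§4.1 — Authorised Applicant: [the applicant holds a recognised first degree? no] OR [the applicant has paid the renewal levy? no] → not satisfied.
§4.6 — Controlled Person: [the applicant is currently registered with the interim board? no] OR [Authorised Applicant (§4.1)? no] → not satisfied.
§4.3 — Tier III Professional: [not a Controlled Person (§4.6)? yes] OR [the applicant has not completed the prescribed ethics module? no] → satisfied.
§4.5 — Protected Practitioner: [not a Tier III Practitioner (§4.13)? yes] AND [Tier III Professional (§4.3)? yes] → satisfied.

Yes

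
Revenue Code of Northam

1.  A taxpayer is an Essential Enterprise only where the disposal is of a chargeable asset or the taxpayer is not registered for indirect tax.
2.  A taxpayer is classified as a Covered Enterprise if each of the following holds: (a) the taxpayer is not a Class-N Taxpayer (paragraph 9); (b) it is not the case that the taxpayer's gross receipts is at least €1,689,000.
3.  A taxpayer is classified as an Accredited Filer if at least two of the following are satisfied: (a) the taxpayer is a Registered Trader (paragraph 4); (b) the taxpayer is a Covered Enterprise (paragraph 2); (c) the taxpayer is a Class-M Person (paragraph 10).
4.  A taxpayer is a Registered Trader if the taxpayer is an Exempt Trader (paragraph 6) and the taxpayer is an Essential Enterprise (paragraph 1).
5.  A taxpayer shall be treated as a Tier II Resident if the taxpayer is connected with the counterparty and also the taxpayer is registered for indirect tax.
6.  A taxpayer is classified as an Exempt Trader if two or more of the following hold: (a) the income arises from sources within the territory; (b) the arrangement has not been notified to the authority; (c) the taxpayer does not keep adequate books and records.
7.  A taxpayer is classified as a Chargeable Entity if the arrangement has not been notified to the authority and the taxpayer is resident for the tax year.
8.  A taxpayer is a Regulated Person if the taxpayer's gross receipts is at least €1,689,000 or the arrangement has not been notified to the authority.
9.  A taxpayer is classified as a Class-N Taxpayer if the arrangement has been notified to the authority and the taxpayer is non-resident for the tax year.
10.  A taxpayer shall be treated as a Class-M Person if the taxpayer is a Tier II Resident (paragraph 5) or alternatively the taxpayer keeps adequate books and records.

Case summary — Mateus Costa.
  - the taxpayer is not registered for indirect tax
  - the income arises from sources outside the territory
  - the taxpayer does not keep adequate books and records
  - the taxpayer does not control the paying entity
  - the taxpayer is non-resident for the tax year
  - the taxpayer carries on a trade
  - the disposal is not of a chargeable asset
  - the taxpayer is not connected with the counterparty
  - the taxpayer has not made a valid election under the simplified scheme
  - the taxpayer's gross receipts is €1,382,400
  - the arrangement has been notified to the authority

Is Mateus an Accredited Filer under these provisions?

No

Under paragraph 6: the income arises from sources within the territory? no; the arrangement has not been notified to the authority? no; the taxpayer does not keep adequate books and records? yes — 1 of 3 hold (need ≥2) → not satisfied.
Under paragraph 1: the disposal is of a chargeable asset? no; or the taxpayer is not registered for indirect tax? yes. So the taxpayer is an Essential Enterprise.
Under paragraph 4: Exempt Trader (paragraph 6)? no; and Essential Enterprise (paragraph 1)? yes. So the taxpayer is not a Registered Trader.
Under paragraph 9: the arrangement has been notified to the authority? yes; and the taxpayer is non-resident for the tax year? yes. So the taxpayer is a Class-N Taxpayer.
Under paragraph 2: not a Class-N Taxpayer (paragraph 9)? no; and taxpayer's gross receipts: €1,382,400 ≥ €1,689,000? no, so negated condition yes. So the taxpayer is not a Covered Enterprise.
Under paragraph 5: the taxpayer is connected with the counterparty? no; and the taxpayer is registered for indirect tax? no. So the taxpayer is not a Tier II Resident.
Under paragraph 10: Tier II Resident (paragraph 5)? no; or the taxpayer keeps adequate books and records? no. So the taxpayer is not a Class-M Person.
Under paragraph 3: Registered Trader (paragraph 4)? no; Covered Enterprise (paragraph 2)? no; Class-M Person (paragraph 10)? no — 0 of 3 hold (need ≥2) → not satisfied.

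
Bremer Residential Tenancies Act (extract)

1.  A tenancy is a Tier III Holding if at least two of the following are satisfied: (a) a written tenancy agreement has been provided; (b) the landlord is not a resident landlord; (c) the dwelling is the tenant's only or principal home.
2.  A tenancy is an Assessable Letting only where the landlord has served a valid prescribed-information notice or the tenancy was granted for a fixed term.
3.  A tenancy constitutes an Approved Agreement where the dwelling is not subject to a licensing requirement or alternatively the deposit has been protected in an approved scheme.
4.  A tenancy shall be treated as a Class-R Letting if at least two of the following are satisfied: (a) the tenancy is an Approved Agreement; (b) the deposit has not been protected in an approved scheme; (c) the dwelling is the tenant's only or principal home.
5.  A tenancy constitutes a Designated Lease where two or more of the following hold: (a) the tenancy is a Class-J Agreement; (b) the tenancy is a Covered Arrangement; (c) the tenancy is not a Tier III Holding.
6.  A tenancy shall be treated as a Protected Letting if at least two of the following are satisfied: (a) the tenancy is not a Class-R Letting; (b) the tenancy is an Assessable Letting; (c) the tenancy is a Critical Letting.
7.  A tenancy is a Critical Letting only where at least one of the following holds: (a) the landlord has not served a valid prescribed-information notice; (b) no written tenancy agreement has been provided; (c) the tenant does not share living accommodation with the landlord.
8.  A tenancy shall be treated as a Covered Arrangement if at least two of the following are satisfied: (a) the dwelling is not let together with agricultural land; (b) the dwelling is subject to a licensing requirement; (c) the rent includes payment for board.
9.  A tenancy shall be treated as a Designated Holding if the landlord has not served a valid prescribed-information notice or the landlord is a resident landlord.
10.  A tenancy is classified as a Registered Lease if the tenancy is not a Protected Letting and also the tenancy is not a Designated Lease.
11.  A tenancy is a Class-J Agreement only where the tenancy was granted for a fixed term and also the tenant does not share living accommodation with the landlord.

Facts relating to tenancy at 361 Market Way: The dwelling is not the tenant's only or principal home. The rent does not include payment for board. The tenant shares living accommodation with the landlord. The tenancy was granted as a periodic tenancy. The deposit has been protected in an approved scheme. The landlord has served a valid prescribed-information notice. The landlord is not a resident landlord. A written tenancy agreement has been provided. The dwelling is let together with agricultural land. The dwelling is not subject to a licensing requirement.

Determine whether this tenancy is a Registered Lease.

No

paragraph 3 — Approved Agreement: [the dwelling is not subject to a licensing requirement? yes] OR [the deposit has been protected in an approved scheme? yes] → satisfied.
paragraph 4 — Class-R Letting: Approved Agreement (paragraph 3)? yes; the deposit has not been protected in an approved scheme? no; the dwelling is the tenant's only or principal home? no — 1 of 3 hold (need ≥2) → not satisfied.
paragraph 2 — Assessable Letting: [the landlord has served a valid prescribed-information notice? yes] OR [the tenancy was granted for a fixed term? no] → satisfied.
paragraph 7 — Critical Letting: [the landlord has not served a valid prescribed-information notice? no] OR [no written tenancy agreement has been provided? no] OR [the tenant does not share living accommodation with the landlord? no] → not satisfied.
paragraph 6 — Protected Letting: not a Class-R Letting (paragraph 4)? yes; Assessable Letting (paragraph 2)? yes; Critical Letting (paragraph 7)? no — 2 of 3 hold (need ≥2) → satisfied.
paragraph 11 — Class-J Agreement: [the tenancy was granted for a fixed term? no] AND [the tenant does not share living accommodation with the landlord? no] → not satisfied.
paragraph 8 — Covered Arrangement: the dwelling is not let together with agricultural land? no; the dwelling is subject to a licensing requirement? no; the rent includes payment for board? no — 0 of 3 hold (need ≥2) → not satisfied.
paragraph 1 — Tier III Holding: a written tenancy agreement has been provided? yes; the landlord is not a resident landlord? yes; the dwelling is the tenant's only or principal home? no — 2 of 3 hold (need ≥2) → satisfied.
paragraph 5 — Designated Lease: Class-J Agreement (paragraph 11)? no; Covered Arrangement (paragraph 8)? no; not a Tier III Holding (paragraph 1)? no — 0 of 3 hold (need ≥2) → not satisfied.
paragraph 10 — Registered Lease: [not a Protected Letting (paragraph 6)? no] AND [not a Designated Lease (paragraph 5)? yes] → not satisfied.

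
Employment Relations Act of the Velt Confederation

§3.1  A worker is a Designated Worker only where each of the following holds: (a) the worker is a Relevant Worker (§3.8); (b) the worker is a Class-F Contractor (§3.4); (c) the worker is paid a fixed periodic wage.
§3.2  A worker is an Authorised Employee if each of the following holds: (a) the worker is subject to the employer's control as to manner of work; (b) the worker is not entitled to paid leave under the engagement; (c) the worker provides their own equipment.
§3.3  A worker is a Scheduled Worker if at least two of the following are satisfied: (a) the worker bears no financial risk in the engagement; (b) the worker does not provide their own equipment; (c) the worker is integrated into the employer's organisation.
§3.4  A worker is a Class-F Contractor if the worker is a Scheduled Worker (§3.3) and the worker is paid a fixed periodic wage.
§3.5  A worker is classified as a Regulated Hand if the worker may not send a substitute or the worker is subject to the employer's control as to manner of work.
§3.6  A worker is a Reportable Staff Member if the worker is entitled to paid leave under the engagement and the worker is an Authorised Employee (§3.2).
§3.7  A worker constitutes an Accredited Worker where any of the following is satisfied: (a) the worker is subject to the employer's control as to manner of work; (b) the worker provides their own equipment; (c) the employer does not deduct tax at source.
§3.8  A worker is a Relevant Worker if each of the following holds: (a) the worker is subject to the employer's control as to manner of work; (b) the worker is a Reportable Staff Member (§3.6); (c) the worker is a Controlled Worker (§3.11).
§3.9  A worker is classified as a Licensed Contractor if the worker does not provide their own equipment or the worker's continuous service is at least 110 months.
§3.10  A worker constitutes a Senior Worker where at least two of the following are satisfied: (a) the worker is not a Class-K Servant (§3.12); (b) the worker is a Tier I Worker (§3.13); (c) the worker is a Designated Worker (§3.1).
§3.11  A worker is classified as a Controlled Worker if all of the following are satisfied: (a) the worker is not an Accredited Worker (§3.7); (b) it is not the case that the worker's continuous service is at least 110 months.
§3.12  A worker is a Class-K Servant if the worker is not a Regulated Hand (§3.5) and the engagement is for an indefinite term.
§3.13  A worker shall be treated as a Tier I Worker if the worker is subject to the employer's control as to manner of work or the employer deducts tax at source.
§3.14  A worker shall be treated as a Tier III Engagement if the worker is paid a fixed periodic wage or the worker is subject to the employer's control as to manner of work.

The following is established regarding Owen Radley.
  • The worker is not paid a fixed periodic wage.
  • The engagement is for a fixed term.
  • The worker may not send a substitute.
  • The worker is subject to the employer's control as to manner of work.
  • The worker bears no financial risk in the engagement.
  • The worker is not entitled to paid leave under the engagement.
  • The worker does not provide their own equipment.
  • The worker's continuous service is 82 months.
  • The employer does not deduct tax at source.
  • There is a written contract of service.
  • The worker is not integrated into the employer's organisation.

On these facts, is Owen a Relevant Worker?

§3.2 — Authorised Employee: [the worker is subject to the employer's control as to manner of work? yes] AND [the worker is not entitled to paid leave under the engagement? yes] AND [the worker provides their own equipment? no] → not satisfied.
§3.6 — Reportable Staff Member: [the worker is entitled to paid leave under the engagement? no] AND [Authorised Employee (§3.2)? no] → not satisfied.
§3.7 — Accredited Worker: [the worker is subject to the employer's control as to manner of work? yes] OR [the worker provides their own equipment? no] OR [the employer does not deduct tax at source? yes] → satisfied.
§3.11 — Controlled Worker: [not an Accredited Worker (§3.7)? no] AND [worker's continuous service: 82 months ≥ 110 months? no, so negated condition yes] → not satisfied.
§3.8 — Relevant Worker: [the worker is subject to the employer's control as to manner of work? yes] AND [Reportable Staff Member (§3.6)? no] AND [Controlled Worker (§3.11)? no] → not satisfied.

No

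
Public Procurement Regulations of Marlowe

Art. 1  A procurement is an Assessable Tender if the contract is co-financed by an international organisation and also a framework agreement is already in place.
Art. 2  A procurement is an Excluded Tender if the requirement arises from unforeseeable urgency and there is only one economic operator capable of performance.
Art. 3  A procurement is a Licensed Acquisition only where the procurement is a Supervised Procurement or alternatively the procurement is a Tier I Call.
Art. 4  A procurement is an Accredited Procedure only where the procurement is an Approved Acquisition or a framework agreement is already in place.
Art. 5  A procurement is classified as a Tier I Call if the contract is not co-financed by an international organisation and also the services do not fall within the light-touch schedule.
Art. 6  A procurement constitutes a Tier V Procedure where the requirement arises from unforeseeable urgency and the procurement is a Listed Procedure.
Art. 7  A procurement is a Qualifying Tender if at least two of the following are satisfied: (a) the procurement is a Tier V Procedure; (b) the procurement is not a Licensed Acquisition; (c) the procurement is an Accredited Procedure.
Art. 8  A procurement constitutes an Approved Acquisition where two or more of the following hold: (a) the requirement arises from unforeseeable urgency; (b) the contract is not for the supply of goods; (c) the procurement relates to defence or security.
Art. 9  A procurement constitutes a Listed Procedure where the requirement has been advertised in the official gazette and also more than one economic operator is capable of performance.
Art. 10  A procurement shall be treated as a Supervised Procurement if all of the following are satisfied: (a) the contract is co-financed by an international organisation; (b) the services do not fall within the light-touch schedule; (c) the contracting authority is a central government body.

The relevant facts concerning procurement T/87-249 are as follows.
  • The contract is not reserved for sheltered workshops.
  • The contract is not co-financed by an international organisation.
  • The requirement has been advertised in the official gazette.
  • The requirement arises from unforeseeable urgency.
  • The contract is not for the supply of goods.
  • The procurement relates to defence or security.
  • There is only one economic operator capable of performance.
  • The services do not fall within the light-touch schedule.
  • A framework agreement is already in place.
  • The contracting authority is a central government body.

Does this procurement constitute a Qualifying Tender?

article 9 — Listed Procedure: [the requirement has been advertised in the official gazette? yes] AND [more than one economic operator is capable of performance? no] → not satisfied.
article 6 — Tier V Procedure: [the requirement arises from unforeseeable urgency? yes] AND [Listed Procedure (article 9)? no] → not satisfied.
article 10 — Supervised Procurement: [the contract is co-financed by an international organisation? no] AND [the services do not fall within the light-touch schedule? yes] AND [the contracting authority is a central government body? yes] → not satisfied.
article 5 — Tier I Call: [the contract is not co-financed by an international organisation? yes] AND [the services do not fall within the light-touch schedule? yes] → satisfied.
article 3 — Licensed Acquisition: [Supervised Procurement (article 10)? no] OR [Tier I Call (article 5)? yes] → satisfied.
article 8 — Approved Acquisition: the requirement arises from unforeseeable urgency? yes; the contract is not for the supply of goods? yes; the procurement relates to defence or security? yes — 3 of 3 hold (need ≥2) → satisfied.
article 4 — Accredited Procedure: [Approved Acquisition (article 8)? yes] OR [a framework agreement is already in place? yes] → satisfied.
article 7 — Qualifying Tender: Tier V Procedure (article 6)? no; not a Licensed Acquisition (article 3)? no; Accredited Procedure (article 4)? yes — 1 of 3 hold (need ≥2) → not satisfied.

No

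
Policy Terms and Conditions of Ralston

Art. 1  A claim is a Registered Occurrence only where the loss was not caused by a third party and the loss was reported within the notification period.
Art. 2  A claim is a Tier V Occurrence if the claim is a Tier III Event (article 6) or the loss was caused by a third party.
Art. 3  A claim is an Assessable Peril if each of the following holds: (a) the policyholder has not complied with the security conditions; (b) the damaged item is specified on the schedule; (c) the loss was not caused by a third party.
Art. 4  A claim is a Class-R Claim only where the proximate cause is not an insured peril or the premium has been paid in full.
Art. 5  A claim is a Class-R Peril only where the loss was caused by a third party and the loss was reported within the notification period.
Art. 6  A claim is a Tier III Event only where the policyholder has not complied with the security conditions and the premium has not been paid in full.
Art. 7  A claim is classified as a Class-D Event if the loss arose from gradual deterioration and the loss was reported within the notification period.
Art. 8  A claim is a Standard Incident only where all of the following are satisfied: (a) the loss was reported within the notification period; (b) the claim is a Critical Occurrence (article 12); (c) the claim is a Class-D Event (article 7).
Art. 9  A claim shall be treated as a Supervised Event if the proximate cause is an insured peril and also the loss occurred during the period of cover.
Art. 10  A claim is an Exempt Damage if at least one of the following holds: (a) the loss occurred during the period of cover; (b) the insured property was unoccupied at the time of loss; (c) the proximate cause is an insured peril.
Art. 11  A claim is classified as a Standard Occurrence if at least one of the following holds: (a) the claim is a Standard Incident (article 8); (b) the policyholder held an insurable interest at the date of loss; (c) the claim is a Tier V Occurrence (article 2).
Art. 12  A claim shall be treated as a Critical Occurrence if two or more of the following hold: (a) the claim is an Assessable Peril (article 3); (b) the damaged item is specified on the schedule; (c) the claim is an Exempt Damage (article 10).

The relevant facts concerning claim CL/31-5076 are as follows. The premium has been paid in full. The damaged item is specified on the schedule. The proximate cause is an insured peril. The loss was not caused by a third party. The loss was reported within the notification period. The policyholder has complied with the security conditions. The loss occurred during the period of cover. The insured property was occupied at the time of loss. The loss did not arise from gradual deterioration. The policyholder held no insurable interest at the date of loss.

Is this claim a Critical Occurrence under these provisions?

article 3 — Assessable Peril: [the policyholder has not complied with the security conditions? no] AND [the damaged item is specified on the schedule? yes] AND [the loss was not caused by a third party? yes] → not satisfied.
article 10 — Exempt Damage: [the loss occurred during the period of cover? yes] OR [the insured property was unoccupied at the time of loss? no] OR [the proximate cause is an insured peril? yes] → satisfied.
article 12 — Critical Occurrence: Assessable Peril (article 3)? no; the damaged item is specified on the schedule? yes; Exempt Damage (article 10)? yes — 2 of 3 hold (need ≥2) → satisfied.

Yes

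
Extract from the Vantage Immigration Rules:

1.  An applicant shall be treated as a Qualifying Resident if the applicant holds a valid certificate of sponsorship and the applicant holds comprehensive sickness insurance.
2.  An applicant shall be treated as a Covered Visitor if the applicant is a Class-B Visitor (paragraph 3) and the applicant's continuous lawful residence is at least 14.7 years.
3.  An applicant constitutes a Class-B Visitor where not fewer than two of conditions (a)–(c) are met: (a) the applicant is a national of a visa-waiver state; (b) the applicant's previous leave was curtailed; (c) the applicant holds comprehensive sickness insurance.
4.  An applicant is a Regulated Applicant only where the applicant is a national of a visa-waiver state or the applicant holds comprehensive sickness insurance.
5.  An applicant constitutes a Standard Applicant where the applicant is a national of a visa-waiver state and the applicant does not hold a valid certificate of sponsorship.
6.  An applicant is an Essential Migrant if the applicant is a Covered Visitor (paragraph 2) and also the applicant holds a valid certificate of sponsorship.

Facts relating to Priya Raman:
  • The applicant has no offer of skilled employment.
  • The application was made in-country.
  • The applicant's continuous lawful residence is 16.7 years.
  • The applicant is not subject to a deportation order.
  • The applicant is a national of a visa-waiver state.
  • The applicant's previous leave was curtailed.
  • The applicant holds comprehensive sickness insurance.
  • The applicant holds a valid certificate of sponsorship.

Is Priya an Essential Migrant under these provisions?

paragraph 3 — Class-B Visitor: the applicant is a national of a visa-waiver state? yes; the applicant's previous leave was curtailed? yes; the applicant holds comprehensive sickness insurance? yes — 3 of 3 hold (need ≥2) → satisfied.
paragraph 2 — Covered Visitor: [Class-B Visitor (paragraph 3)? yes] AND [applicant's continuous lawful residence: 16.7 years ≥ 14.7 years? yes] → satisfied.
paragraph 6 — Essential Migrant: [Covered Visitor (paragraph 2)? yes] AND [the applicant holds a valid certificate of sponsorship? yes] → satisfied.

Yes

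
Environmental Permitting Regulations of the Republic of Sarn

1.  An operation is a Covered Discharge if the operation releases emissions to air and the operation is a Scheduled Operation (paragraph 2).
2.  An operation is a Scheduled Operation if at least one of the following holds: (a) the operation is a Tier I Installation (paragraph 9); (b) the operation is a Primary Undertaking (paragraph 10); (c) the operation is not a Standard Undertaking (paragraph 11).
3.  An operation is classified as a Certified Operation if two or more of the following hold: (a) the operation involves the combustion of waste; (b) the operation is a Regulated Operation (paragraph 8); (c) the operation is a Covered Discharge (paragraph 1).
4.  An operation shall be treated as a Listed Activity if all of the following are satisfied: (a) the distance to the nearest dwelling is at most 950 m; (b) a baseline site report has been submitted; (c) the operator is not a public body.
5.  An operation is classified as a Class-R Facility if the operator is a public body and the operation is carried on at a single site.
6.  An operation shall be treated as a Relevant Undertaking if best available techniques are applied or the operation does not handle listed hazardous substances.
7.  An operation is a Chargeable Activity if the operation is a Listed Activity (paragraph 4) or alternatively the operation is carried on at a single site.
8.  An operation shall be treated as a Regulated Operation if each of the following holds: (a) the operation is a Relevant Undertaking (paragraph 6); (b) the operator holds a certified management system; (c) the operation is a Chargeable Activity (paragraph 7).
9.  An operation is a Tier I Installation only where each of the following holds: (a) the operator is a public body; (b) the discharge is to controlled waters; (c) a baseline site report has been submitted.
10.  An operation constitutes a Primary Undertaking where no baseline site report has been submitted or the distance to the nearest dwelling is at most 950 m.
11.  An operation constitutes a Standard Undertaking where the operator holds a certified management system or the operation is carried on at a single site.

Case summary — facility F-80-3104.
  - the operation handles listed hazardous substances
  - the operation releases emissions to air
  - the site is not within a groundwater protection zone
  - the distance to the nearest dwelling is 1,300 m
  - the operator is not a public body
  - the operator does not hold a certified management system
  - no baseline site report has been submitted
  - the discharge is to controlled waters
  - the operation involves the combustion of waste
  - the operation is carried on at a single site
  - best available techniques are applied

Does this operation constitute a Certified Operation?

Yes

paragraph 6 — Relevant Undertaking: [best available techniques are applied? yes] OR [the operation does not handle listed hazardous substances? no] → satisfied.
paragraph 4 — Listed Activity: [distance to the nearest dwelling: 1,300 m ≤ 950 m? no] AND [a baseline site report has been submitted? no] AND [the operator is not a public body? yes] → not satisfied.
paragraph 7 — Chargeable Activity: [Listed Activity (paragraph 4)? no] OR [the operation is carried on at a single site? yes] → satisfied.
paragraph 8 — Regulated Operation: [Relevant Undertaking (paragraph 6)? yes] AND [the operator holds a certified management system? no] AND [Chargeable Activity (paragraph 7)? yes] → not satisfied.
paragraph 9 — Tier I Installation: [the operator is a public body? no] AND [the discharge is to controlled waters? yes] AND [a baseline site report has been submitted? no] → not satisfied.
paragraph 10 — Primary Undertaking: [no baseline site report has been submitted? yes] OR [distance to the nearest dwelling: 1,300 m ≤ 950 m? no] → satisfied.
paragraph 11 — Standard Undertaking: [the operator holds a certified management system? no] OR [the operation is carried on at a single site? yes] → satisfied.
paragraph 2 — Scheduled Operation: [Tier I Installation (paragraph 9)? no] OR [Primary Undertaking (paragraph 10)? yes] OR [not a Standard Undertaking (paragraph 11)? no] → satisfied.
paragraph 1 — Covered Discharge: [the operation releases emissions to air? yes] AND [Scheduled Operation (paragraph 2)? yes] → satisfied.
paragraph 3 — Certified Operation: the operation involves the combustion of waste? yes; Regulated Operation (paragraph 8)? no; Covered Discharge (paragraph 1)? yes — 2 of 3 hold (need ≥2) → satisfied.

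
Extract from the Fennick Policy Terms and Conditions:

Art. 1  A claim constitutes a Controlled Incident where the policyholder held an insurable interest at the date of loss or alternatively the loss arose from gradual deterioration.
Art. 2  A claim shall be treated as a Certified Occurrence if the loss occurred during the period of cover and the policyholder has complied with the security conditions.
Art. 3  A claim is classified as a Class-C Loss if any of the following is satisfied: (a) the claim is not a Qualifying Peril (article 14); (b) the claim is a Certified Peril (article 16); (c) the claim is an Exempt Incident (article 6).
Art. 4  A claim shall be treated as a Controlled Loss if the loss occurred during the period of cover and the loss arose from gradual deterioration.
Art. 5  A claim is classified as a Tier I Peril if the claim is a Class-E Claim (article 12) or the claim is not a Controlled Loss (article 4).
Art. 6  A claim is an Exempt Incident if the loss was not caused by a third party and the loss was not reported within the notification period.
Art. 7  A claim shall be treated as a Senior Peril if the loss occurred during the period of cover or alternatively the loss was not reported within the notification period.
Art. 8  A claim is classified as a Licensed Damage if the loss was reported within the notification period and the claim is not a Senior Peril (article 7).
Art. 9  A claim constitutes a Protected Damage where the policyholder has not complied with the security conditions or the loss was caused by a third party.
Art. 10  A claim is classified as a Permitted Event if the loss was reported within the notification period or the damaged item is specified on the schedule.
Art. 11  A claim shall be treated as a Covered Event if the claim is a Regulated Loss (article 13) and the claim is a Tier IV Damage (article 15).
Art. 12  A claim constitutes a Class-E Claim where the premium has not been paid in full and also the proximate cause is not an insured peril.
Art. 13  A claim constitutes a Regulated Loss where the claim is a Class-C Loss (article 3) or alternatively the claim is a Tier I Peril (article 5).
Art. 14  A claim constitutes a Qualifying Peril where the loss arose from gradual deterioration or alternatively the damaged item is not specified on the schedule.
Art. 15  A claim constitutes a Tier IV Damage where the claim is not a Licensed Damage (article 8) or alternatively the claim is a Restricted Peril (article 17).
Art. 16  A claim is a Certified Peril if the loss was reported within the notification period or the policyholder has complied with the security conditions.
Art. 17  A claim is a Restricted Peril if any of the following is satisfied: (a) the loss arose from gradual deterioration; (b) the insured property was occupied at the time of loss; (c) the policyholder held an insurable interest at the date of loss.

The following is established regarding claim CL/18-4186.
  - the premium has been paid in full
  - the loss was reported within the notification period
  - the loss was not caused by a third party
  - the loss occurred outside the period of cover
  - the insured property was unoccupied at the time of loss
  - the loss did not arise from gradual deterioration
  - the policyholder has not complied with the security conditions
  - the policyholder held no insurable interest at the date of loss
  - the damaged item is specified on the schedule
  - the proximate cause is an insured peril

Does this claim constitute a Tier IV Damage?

article 7 — Senior Peril: [the loss occurred during the period of cover? no] OR [the loss was not reported within the notification period? no] → not satisfied.
article 8 — Licensed Damage: [the loss was reported within the notification period? yes] AND [not a Senior Peril (article 7)? yes] → satisfied.
article 17 — Restricted Peril: [the loss arose from gradual deterioration? no] OR [the insured property was occupied at the time of loss? no] OR [the policyholder held an insurable interest at the date of loss? no] → not satisfied.
article 15 — Tier IV Damage: [not a Licensed Damage (article 8)? no] OR [Restricted Peril (article 17)? no] → not satisfied.

No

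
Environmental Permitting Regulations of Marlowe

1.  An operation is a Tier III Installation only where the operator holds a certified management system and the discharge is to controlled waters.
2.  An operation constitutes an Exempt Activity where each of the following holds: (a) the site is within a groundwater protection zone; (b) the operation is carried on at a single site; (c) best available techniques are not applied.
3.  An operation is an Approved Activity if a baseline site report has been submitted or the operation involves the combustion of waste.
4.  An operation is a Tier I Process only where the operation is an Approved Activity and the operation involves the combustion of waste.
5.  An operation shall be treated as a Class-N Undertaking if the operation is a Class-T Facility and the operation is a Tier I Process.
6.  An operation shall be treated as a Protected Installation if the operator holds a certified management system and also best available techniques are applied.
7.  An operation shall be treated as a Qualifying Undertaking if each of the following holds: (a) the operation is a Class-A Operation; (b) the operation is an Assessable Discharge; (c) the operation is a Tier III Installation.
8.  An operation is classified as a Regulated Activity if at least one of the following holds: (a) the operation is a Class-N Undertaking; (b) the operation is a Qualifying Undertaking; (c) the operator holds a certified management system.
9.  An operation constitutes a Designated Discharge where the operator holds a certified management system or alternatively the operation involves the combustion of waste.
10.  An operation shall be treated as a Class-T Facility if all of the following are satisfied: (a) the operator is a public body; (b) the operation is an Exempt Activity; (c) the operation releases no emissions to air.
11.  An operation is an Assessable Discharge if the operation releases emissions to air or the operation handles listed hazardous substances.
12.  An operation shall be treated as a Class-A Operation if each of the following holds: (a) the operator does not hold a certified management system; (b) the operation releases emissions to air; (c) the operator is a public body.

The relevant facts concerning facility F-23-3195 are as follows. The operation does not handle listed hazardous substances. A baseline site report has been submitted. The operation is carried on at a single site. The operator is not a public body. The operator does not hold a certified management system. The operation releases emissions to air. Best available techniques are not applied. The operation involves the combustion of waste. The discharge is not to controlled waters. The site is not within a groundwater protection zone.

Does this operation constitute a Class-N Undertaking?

paragraph 2 — Exempt Activity: [the site is within a groundwater protection zone? no] AND [the operation is carried on at a single site? yes] AND [best available techniques are not applied? yes] → not satisfied.
paragraph 10 — Class-T Facility: [the operator is a public body? no] AND [Exempt Activity (paragraph 2)? no] AND [the operation releases no emissions to air? no] → not satisfied.
paragraph 3 — Approved Activity: [a baseline site report has been submitted? yes] OR [the operation involves the combustion of waste? yes] → satisfied.
paragraph 4 — Tier I Process: [Approved Activity (paragraph 3)? yes] AND [the operation involves the combustion of waste? yes] → satisfied.
paragraph 5 — Class-N Undertaking: [Class-T Facility (paragraph 10)? no] AND [Tier I Process (paragraph 4)? yes] → not satisfied.

No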